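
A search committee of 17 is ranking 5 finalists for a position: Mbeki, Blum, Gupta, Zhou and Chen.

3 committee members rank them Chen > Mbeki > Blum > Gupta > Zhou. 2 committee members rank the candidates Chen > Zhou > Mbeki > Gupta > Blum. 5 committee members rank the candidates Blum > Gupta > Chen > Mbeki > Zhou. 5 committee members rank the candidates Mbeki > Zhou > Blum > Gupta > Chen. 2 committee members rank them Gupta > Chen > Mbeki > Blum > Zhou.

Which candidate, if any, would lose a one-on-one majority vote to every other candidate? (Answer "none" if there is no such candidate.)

Pairwise majorities:
Mbeki vs Blum: Mbeki is ranked higher on 3+2+5+2 = 12 ballots, Blum on 5. Mbeki wins 12–5.
Mbeki–Gupta: Mbeki 10–7.
Mbeki–Zhou: Mbeki 15–2.
Mbeki vs Chen: 5 for Mbeki, 12 for Chen — Chen by 12–5.
Blum vs Gupta: Blum preferred on 3+5+5 = 13 ballots; Blum wins 13–4.
Blum vs Zhou: Blum wins 10–7.
Blum vs Chen: Blum wins 10–7.
Gupta–Zhou: Gupta 10–7.
Gupta vs Chen: Gupta, 12–5.
Zhou vs Chen: Zhou preferred on 5 ballots; Chen wins 12–5.
Only Zhou has no wins; Zhou is the Condorcet loser.

Zhou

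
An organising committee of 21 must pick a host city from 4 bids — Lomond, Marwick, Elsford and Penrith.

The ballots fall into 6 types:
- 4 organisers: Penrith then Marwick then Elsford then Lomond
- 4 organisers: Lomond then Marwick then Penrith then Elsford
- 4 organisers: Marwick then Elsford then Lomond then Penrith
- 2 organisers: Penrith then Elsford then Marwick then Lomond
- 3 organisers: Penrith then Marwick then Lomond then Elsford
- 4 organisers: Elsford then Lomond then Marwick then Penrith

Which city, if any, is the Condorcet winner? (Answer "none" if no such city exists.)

Marwick

Head-to-head results (21 organisers):
Lomond vs Marwick: Marwick, 13–8.
Lomond–Elsford: Elsford 14–7.
Lomond vs Penrith: Lomond, 12–9.
Marwick vs Elsford: Marwick wins 15–6.
Marwick vs Penrith: Marwick, 12–9.
Elsford–Penrith: Penrith 13–8.
Only Marwick has no losses; Marwick is the Condorcet winner.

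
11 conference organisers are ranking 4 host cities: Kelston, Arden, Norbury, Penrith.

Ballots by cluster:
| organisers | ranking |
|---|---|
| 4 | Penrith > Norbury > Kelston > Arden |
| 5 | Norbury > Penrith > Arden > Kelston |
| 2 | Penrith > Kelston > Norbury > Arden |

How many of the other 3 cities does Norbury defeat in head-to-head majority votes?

2

Norbury against each rival (11 organisers):
Norbury vs Kelston: Norbury preferred on 4+5 = 9 ballots; Norbury wins 9–2.
Norbury vs Arden: Norbury, 11–0.
Norbury vs Penrith: Penrith, 6–5.
Norbury beats Kelston, Arden; loses to Penrith — 2 pairwise wins.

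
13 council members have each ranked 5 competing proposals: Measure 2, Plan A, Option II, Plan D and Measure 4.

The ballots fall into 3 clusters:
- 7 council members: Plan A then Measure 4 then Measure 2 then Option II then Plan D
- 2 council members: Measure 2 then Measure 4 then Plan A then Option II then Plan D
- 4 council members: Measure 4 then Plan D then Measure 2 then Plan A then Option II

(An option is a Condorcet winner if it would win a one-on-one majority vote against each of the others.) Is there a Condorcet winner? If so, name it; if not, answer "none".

Plan A

Head-to-head results (13 council members):
Measure 2–Plan A: Plan A 7–6.
Measure 2 vs Option II: Measure 2, 13–0.
Measure 2 vs Plan D: Measure 2, 9–4.
Measure 2–Measure 4: Measure 4 11–2.
Plan A vs Option II: Plan A wins 13–0.
Plan A vs Plan D: Plan A, 9–4.
Plan A vs Measure 4: Plan A, 7–6.
Option II vs Plan D: Option II wins 9–4.
Option II–Measure 4: Measure 4 13–0.
Plan D–Measure 4: Measure 4 13–0.
Only Plan A has no losses; Plan A is the Condorcet winner.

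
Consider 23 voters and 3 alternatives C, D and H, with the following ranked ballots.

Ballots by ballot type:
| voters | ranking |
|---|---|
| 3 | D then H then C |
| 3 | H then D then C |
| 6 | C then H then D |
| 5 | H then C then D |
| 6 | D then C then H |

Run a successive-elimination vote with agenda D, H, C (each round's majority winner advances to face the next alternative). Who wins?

C

Round 1: D vs H — 9–14, H advances.
Round 2: H vs C — 11–12, C advances.
The agenda winner is C.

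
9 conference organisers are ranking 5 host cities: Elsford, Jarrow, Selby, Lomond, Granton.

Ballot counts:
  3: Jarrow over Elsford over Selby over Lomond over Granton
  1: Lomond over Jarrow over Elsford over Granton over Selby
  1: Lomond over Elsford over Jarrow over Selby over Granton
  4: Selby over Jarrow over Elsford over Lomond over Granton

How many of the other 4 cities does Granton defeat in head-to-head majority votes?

0

Granton against each rival (9 organisers):
Granton vs Elsford: Elsford wins 9–0.
Granton vs Jarrow: Jarrow, 9–0.
Granton vs Selby: 1 for Granton, 8 for Selby — Selby by 8–1.
Granton–Lomond: Lomond 9–0.
Granton beats no one; loses to Elsford, Jarrow, Selby, Lomond — 0 pairwise wins.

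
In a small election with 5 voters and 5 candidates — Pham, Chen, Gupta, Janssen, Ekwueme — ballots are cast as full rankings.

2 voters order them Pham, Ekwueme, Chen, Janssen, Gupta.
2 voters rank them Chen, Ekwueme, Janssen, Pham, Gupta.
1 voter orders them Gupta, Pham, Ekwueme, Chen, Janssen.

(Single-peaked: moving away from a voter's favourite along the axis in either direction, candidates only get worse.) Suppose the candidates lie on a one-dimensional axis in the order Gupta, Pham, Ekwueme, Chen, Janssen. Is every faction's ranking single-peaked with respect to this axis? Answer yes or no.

yes

Axis positions: Gupta=1, Pham=2, Ekwueme=3, Chen=4, Janssen=5.
Faction 1 (peak Pham at position 2): ranking walks positions 2-3-4-5-1, expanding outward from the peak — single-peaked.
Faction 2 (peak Chen at position 4): ranking walks positions 4-3-5-2-1, expanding outward from the peak — single-peaked.
Faction 3 (peak Gupta at position 1): ranking walks positions 1-2-3-4-5, expanding outward from the peak — single-peaked.
Every ranking is single-peaked on this axis.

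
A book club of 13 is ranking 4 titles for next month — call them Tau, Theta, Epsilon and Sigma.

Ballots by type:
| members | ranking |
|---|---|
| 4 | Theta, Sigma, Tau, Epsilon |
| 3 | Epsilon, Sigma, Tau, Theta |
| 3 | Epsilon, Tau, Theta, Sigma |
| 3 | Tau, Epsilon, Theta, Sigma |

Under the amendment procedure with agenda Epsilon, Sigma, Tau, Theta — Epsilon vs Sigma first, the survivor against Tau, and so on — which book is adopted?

Tau

Round 1: Epsilon vs Sigma — 9–4, Epsilon advances.
Round 2: Epsilon vs Tau — 6–7, Tau advances.
Round 3: Tau vs Theta — 9–4, Tau advances.
The agenda winner is Tau.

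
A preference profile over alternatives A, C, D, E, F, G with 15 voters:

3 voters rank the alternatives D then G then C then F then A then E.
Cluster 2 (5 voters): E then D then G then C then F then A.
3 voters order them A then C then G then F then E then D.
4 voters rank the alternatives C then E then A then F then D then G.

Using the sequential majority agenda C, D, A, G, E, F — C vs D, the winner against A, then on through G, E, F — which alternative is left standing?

Round 1: C vs D — 7–8, D advances.
Round 2: D vs A — 8–7, D advances.
Round 3: D vs G — 12–3, D advances.
Round 4: D vs E — 3–12, E advances.
Round 5: E vs F — 9–6, E advances.
E survives the agenda.

E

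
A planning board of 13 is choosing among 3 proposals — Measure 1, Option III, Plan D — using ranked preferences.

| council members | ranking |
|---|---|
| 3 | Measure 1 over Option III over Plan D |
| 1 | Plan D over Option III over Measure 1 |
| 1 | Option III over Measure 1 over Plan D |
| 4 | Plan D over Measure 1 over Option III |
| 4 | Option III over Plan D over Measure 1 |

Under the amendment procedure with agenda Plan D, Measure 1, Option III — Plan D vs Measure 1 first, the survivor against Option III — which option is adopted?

Option III

Round 1: Plan D vs Measure 1 — 9–4, Plan D advances.
Round 2: Plan D vs Option III — 5–8, Option III advances.
The agenda winner is Option III.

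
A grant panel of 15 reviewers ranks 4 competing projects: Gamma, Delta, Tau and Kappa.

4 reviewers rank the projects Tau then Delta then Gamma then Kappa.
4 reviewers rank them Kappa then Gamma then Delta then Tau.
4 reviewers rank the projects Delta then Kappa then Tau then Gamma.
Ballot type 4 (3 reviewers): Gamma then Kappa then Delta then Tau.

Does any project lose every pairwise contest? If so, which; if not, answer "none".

Gamma

Head-to-head results (15 reviewers):
Gamma vs Delta: Gamma preferred on 4+3 = 7 ballots; Delta wins 8–7.
Gamma vs Tau: Gamma is ranked higher on 4+3 = 7 ballots, Tau on 8. Tau wins 8–7.
Gamma vs Kappa: Gamma preferred on 4+3 = 7 ballots; Kappa wins 8–7.
Delta vs Tau: Delta preferred on 4+4+3 = 11 ballots; Delta wins 11–4.
Delta vs Kappa: 4+4 = 8 for Delta, 7 for Kappa — Delta by 8–7.
Tau vs Kappa: 4 to 11, Kappa.
Gamma is beaten in every head-to-head and is the Condorcet loser.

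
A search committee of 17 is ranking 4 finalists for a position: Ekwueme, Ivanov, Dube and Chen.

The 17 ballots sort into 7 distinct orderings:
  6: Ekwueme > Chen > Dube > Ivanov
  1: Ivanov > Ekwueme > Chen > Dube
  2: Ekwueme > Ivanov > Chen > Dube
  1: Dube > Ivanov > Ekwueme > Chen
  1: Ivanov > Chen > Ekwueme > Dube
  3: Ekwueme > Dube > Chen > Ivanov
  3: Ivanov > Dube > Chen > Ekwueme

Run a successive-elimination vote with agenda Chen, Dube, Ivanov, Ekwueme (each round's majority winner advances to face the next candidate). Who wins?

Ekwueme

Round 1: Chen vs Dube — 10–7, Chen advances.
Round 2: Chen vs Ivanov — 9–8, Chen advances.
Round 3: Chen vs Ekwueme — 4–13, Ekwueme advances.
Ekwueme survives the agenda.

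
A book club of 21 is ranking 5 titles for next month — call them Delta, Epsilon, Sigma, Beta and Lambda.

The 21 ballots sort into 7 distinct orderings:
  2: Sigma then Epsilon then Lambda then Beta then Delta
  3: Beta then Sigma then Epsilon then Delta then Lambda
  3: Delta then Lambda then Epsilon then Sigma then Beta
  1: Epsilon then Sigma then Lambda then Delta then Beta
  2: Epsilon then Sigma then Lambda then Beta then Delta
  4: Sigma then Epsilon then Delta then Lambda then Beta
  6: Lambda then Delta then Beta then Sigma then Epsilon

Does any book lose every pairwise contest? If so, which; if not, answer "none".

Beta

Head-to-head results (21 members):
Delta vs Epsilon: Delta is ranked higher on 3+6 = 9 ballots, Epsilon on 12. Epsilon wins 12–9.
Delta vs Sigma: 9 to 12, Sigma.
Delta vs Beta: 3+1+4+6 = 14 for Delta, 7 for Beta — Delta by 14–7.
Delta vs Lambda: Lambda, 11–10.
Epsilon vs Sigma: Epsilon preferred on 3+1+2 = 6 ballots; Sigma wins 15–6.
Epsilon vs Beta: Epsilon, 12–9.
Epsilon vs Lambda: Epsilon preferred on 2+3+1+2+4 = 12 ballots; Epsilon wins 12–9.
Sigma–Beta: Sigma 12–9.
Sigma vs Lambda: Sigma is ranked higher on 2+3+1+2+4 = 12 ballots, Lambda on 9. Sigma wins 12–9.
Beta–Lambda: Lambda 18–3.
Only Beta has no wins; Beta is the Condorcet loser.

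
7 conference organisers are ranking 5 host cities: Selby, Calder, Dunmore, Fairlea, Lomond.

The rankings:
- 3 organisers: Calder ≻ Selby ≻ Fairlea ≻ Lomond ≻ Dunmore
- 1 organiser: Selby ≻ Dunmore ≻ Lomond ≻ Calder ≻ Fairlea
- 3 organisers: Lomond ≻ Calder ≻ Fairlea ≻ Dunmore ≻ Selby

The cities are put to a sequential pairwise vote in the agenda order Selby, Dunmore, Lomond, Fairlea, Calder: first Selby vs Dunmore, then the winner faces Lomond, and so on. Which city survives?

Round 1: Selby vs Dunmore — 4–3, Selby advances.
Round 2: Selby vs Lomond — 4–3, Selby advances.
Round 3: Selby vs Fairlea — 4–3, Selby advances.
Round 4: Selby vs Calder — 1–6, Calder advances.
The agenda winner is Calder.

Calder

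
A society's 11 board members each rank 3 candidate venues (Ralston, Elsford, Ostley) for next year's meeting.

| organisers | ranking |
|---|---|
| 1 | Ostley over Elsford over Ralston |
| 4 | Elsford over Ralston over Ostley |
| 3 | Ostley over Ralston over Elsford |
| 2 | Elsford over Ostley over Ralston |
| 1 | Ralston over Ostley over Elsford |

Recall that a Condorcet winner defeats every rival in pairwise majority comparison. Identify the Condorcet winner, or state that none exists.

Elsford

Check each pair by majority over 11 ballots:
Ralston vs Elsford: Ralston preferred on 3+1 = 4 ballots; Elsford wins 7–4.
Ralston vs Ostley: 4+1 = 5 for Ralston, 6 for Ostley — Ostley by 6–5.
Elsford vs Ostley: 4+2 = 6 for Elsford, 5 for Ostley — Elsford by 6–5.
Elsford defeats every rival head-to-head and is the Condorcet winner.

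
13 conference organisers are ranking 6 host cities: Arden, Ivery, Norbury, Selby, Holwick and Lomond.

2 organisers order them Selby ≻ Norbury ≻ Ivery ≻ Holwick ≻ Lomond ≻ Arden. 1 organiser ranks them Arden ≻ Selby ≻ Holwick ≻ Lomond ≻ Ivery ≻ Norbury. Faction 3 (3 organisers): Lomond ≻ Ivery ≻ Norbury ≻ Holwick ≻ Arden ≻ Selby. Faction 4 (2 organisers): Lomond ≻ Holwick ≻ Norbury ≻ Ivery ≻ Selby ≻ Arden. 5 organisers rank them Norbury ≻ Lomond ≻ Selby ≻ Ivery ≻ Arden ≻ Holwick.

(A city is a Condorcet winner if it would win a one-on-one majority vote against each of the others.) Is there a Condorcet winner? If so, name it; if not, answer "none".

Pairwise majorities:
Arden vs Ivery: Ivery wins 12–1.
Arden–Norbury: Norbury 12–1.
Arden–Selby: Selby 9–4.
Arden vs Holwick: Holwick, 7–6.
Arden–Lomond: Lomond 12–1.
Ivery vs Norbury: Norbury wins 9–4.
Ivery–Selby: Selby 8–5.
Ivery–Holwick: Ivery 10–3.
Ivery vs Lomond: Lomond wins 11–2.
Norbury–Selby: Norbury 10–3.
Norbury vs Holwick: Norbury, 10–3.
Norbury–Lomond: Norbury 7–6.
Selby–Holwick: Selby 8–5.
Selby vs Lomond: Lomond wins 10–3.
Holwick–Lomond: Lomond 10–3.
Only Norbury has no losses; Norbury is the Condorcet winner.

Norbury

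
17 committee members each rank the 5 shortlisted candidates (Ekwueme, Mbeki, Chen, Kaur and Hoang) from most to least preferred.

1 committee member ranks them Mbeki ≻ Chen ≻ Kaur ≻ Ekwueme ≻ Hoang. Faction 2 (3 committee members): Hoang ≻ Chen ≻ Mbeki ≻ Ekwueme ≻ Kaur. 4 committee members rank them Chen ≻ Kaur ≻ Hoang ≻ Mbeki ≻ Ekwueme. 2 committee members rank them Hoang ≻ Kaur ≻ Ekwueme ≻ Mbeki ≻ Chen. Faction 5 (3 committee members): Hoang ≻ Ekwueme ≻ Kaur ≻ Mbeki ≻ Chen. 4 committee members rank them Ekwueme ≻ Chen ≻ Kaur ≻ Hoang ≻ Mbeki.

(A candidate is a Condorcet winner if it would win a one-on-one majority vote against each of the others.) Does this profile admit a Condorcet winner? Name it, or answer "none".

none

Pairwise majorities:
Ekwueme vs Mbeki: Ekwueme, 9–8.
Ekwueme vs Chen: Ekwueme wins 9–8.
Ekwueme vs Kaur: Ekwueme wins 10–7.
Ekwueme–Hoang: Hoang 12–5.
Mbeki vs Chen: Chen, 11–6.
Mbeki vs Kaur: Kaur wins 13–4.
Mbeki vs Hoang: Hoang wins 16–1.
Chen vs Kaur: Chen wins 12–5.
Chen vs Hoang: Chen, 9–8.
Kaur–Hoang: Kaur 9–8.
No candidate is unbeaten: Ekwueme loses to Hoang; Mbeki loses to Ekwueme; Chen loses to Ekwueme; Kaur loses to Ekwueme; Hoang loses to Chen. In particular Ekwueme beats Chen beats Hoang beats Ekwueme is a majority cycle — no Condorcet winner exists.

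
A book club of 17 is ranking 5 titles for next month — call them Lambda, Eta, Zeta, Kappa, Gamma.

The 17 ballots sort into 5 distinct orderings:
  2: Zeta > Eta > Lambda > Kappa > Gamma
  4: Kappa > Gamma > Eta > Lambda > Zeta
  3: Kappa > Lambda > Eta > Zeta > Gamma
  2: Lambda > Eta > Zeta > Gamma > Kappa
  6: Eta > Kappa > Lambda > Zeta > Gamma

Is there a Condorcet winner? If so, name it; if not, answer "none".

Eta

Check each pair by majority over 17 ballots:
Lambda–Eta: Eta 12–5.
Lambda vs Zeta: Lambda preferred on 4+3+2+6 = 15 ballots; Lambda wins 15–2.
Lambda vs Kappa: 2+2 = 4 for Lambda, 13 for Kappa — Kappa by 13–4.
Lambda vs Gamma: 13 to 4, Lambda.
Eta vs Zeta: Eta preferred on 4+3+2+6 = 15 ballots; Eta wins 15–2.
Eta vs Kappa: Eta wins 10–7.
Eta vs Gamma: Eta is ranked higher on 2+3+2+6 = 13 ballots, Gamma on 4. Eta wins 13–4.
Zeta vs Kappa: Zeta preferred on 2+2 = 4 ballots; Kappa wins 13–4.
Zeta vs Gamma: Zeta, 13–4.
Kappa vs Gamma: Kappa wins 15–2.
Only Eta has no losses; Eta is the Condorcet winner.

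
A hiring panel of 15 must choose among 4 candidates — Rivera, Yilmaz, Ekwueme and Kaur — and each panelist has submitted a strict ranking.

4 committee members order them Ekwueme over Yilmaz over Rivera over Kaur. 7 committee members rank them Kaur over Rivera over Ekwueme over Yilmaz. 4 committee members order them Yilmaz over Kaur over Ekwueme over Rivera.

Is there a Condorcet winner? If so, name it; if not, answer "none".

none

Check each pair by majority over 15 ballots:
Rivera vs Yilmaz: Yilmaz, 8–7.
Rivera vs Ekwueme: Ekwueme, 8–7.
Rivera vs Kaur: Kaur wins 11–4.
Yilmaz–Ekwueme: Ekwueme 11–4.
Yilmaz vs Kaur: Yilmaz wins 8–7.
Ekwueme vs Kaur: Kaur, 11–4.
No candidate is unbeaten: Rivera loses to Yilmaz; Yilmaz loses to Ekwueme; Ekwueme loses to Kaur; Kaur loses to Yilmaz. In particular Yilmaz > Kaur > Ekwueme > Yilmaz is a majority cycle — no Condorcet winner exists.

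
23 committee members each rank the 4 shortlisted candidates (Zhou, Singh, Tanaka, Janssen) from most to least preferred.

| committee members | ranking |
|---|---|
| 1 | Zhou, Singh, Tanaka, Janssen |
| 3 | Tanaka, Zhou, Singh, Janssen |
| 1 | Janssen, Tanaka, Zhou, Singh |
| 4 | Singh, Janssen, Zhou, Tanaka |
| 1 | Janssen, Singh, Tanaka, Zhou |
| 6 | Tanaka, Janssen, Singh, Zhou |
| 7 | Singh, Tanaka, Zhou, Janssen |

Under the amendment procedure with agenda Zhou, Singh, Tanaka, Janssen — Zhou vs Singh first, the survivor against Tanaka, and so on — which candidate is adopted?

Singh

Round 1: Zhou vs Singh — 5–18, Singh advances.
Round 2: Singh vs Tanaka — 13–10, Singh advances.
Round 3: Singh vs Janssen — 15–8, Singh advances.
The agenda winner is Singh.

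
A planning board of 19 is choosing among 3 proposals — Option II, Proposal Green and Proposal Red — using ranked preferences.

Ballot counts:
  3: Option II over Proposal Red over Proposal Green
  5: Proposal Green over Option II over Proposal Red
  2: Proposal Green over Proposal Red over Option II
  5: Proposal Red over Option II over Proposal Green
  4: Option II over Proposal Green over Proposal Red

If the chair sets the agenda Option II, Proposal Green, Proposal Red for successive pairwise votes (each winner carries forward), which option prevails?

Round 1: Option II vs Proposal Green — 12–7, Option II advances.
Round 2: Option II vs Proposal Red — 12–7, Option II advances.
The agenda winner is Option II.

Option II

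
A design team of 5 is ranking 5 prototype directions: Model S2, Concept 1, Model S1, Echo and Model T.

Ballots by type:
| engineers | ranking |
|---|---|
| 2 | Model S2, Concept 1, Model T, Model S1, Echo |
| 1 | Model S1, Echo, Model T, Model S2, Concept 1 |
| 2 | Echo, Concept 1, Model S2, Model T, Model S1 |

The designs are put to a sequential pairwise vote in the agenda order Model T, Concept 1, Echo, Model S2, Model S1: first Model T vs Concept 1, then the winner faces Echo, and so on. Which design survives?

Round 1: Model T vs Concept 1 — 1–4, Concept 1 advances.
Round 2: Concept 1 vs Echo — 2–3, Echo advances.
Round 3: Echo vs Model S2 — 3–2, Echo advances.
Round 4: Echo vs Model S1 — 2–3, Model S1 advances.
The agenda winner is Model S1.

Model S1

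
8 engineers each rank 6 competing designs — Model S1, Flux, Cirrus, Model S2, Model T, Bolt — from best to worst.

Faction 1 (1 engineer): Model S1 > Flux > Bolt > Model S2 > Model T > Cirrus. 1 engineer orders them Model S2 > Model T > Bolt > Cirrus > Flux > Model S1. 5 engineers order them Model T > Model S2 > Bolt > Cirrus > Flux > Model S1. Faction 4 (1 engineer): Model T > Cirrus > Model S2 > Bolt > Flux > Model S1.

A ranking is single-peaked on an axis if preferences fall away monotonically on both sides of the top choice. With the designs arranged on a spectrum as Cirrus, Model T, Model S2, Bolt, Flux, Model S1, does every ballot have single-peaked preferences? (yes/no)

Axis positions: Cirrus=1, Model T=2, Model S2=3, Bolt=4, Flux=5, Model S1=6.
Faction 1 (peak Model S1 at position 6): ranking walks positions 6-5-4-3-2-1, expanding outward from the peak — single-peaked.
Faction 2 (peak Model S2 at position 3): ranking walks positions 3-2-4-1-5-6, expanding outward from the peak — single-peaked.
Faction 3 (peak Model T at position 2): ranking walks positions 2-3-4-1-5-6, expanding outward from the peak — single-peaked.
Faction 4 (peak Model T at position 2): ranking walks positions 2-1-3-4-5-6, expanding outward from the peak — single-peaked.
Every ranking is single-peaked on this axis.

yes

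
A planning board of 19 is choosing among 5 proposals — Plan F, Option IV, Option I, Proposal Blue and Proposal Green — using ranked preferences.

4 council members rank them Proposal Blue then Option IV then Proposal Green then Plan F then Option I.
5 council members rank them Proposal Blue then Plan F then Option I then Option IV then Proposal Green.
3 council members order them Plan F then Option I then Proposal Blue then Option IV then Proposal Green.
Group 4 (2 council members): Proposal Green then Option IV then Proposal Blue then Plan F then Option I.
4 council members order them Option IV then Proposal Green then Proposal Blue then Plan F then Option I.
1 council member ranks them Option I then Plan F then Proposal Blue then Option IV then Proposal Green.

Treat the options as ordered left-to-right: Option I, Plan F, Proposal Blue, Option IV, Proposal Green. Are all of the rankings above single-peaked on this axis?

yes

Axis positions: Option I=1, Plan F=2, Proposal Blue=3, Option IV=4, Proposal Green=5.
Group 1 (peak Proposal Blue at position 3): ranking walks positions 3-4-5-2-1, expanding outward from the peak — single-peaked.
Group 2 (peak Proposal Blue at position 3): ranking walks positions 3-2-1-4-5, expanding outward from the peak — single-peaked.
Group 3 (peak Plan F at position 2): ranking walks positions 2-1-3-4-5, expanding outward from the peak — single-peaked.
Group 4 (peak Proposal Green at position 5): ranking walks positions 5-4-3-2-1, expanding outward from the peak — single-peaked.
Group 5 (peak Option IV at position 4): ranking walks positions 4-5-3-2-1, expanding outward from the peak — single-peaked.
Group 6 (peak Option I at position 1): ranking walks positions 1-2-3-4-5, expanding outward from the peak — single-peaked.
Every ranking is single-peaked on this axis.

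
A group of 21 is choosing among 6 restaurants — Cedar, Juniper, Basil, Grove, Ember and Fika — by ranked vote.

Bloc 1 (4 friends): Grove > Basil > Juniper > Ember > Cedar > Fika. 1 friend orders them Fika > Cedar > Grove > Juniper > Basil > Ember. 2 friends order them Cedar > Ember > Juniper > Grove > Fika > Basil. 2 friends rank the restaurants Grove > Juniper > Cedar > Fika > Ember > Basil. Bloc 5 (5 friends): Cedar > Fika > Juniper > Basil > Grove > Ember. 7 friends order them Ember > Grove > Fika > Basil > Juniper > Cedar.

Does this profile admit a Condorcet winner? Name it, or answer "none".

Pairwise majorities:
Cedar vs Juniper: Juniper wins 13–8.
Cedar vs Basil: Basil, 11–10.
Cedar vs Grove: Cedar preferred on 1+2+5 = 8 ballots; Grove wins 13–8.
Cedar vs Ember: Cedar is ranked higher on 1+2+2+5 = 10 ballots, Ember on 11. Ember wins 11–10.
Cedar vs Fika: Cedar preferred on 4+2+2+5 = 13 ballots; Cedar wins 13–8.
Juniper vs Basil: Basil wins 11–10.
Juniper vs Grove: Grove, 14–7.
Juniper vs Ember: Juniper, 12–9.
Juniper vs Fika: Juniper preferred on 4+2+2 = 8 ballots; Fika wins 13–8.
Basil vs Grove: Basil is ranked higher on 5 ballots, Grove on 16. Grove wins 16–5.
Basil–Ember: Ember 11–10.
Basil vs Fika: Fika wins 17–4.
Grove vs Ember: Grove is ranked higher on 4+1+2+5 = 12 ballots, Ember on 9. Grove wins 12–9.
Grove vs Fika: Grove, 15–6.
Ember vs Fika: Ember preferred on 4+2+7 = 13 ballots; Ember wins 13–8.
Grove wins every pairwise contest, so Grove is the Condorcet winner.

Grove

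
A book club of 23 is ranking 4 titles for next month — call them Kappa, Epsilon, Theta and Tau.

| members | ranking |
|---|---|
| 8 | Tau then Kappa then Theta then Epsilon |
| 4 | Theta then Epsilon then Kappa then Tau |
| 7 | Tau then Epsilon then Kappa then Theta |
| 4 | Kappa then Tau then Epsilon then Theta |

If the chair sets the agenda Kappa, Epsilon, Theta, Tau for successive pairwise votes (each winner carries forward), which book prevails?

Round 1: Kappa vs Epsilon — 12–11, Kappa advances.
Round 2: Kappa vs Theta — 19–4, Kappa advances.
Round 3: Kappa vs Tau — 8–15, Tau advances.
The agenda winner is Tau.

Tau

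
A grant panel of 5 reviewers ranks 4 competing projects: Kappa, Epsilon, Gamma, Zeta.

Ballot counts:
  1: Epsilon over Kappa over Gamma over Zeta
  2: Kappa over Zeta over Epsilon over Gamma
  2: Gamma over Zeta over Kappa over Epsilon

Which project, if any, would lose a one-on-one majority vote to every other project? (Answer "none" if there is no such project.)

none

Head-to-head results (5 reviewers):
Kappa vs Epsilon: Kappa is ranked higher on 2+2 = 4 ballots, Epsilon on 1. Kappa wins 4–1.
Kappa–Gamma: Kappa 3–2.
Kappa vs Zeta: 1+2 = 3 for Kappa, 2 for Zeta — Kappa by 3–2.
Epsilon vs Gamma: Epsilon preferred on 1+2 = 3 ballots; Epsilon wins 3–2.
Epsilon–Zeta: Zeta 4–1.
Gamma vs Zeta: 1+2 = 3 for Gamma, 2 for Zeta — Gamma by 3–2.
Every project wins at least one matchup (Kappa beats Epsilon; Epsilon beats Gamma; Gamma beats Zeta; Zeta beats Epsilon), so there is no Condorcet loser.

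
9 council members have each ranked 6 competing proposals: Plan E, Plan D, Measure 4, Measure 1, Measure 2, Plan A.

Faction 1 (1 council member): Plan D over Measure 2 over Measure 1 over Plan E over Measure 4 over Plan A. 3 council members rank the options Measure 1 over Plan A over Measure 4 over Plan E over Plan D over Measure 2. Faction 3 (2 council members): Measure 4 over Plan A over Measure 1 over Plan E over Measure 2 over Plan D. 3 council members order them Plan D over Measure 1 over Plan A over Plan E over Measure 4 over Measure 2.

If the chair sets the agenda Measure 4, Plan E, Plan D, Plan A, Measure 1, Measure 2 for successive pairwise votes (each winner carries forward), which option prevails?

Measure 1

Round 1: Measure 4 vs Plan E — 5–4, Measure 4 advances.
Round 2: Measure 4 vs Plan D — 5–4, Measure 4 advances.
Round 3: Measure 4 vs Plan A — 3–6, Plan A advances.
Round 4: Plan A vs Measure 1 — 2–7, Measure 1 advances.
Round 5: Measure 1 vs Measure 2 — 8–1, Measure 1 advances.
Measure 1 survives the agenda.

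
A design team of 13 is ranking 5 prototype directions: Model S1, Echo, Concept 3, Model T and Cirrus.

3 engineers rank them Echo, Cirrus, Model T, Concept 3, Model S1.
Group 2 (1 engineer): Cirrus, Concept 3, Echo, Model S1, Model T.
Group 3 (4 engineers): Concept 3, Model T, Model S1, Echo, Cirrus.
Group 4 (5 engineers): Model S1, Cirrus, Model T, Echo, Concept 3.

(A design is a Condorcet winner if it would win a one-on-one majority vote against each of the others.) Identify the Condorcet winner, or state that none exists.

Check each pair by majority over 13 ballots:
Model S1 vs Echo: Model S1 preferred on 4+5 = 9 ballots; Model S1 wins 9–4.
Model S1 vs Concept 3: Concept 3, 8–5.
Model S1–Model T: Model T 7–6.
Model S1 vs Cirrus: Model S1, 9–4.
Echo vs Concept 3: Echo, 8–5.
Echo vs Model T: 3+1 = 4 for Echo, 9 for Model T — Model T by 9–4.
Echo vs Cirrus: Echo wins 7–6.
Concept 3 vs Model T: 1+4 = 5 for Concept 3, 8 for Model T — Model T by 8–5.
Concept 3 vs Cirrus: Cirrus wins 9–4.
Model T vs Cirrus: 4 for Model T, 9 for Cirrus — Cirrus by 9–4.
Every design loses at least once (Model S1 loses to Concept 3; Echo loses to Model S1; Concept 3 loses to Echo; Model T loses to Cirrus; Cirrus loses to Model S1). The majority relation contains the cycle Model S1 > Echo > Concept 3 > Model S1, so there is no Condorcet winner.

none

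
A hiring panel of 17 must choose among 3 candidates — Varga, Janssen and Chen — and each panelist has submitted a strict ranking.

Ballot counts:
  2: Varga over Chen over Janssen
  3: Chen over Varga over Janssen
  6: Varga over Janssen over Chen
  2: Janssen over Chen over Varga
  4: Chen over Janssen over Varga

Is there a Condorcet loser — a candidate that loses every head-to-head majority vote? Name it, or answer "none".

Pairwise majorities:
Varga vs Janssen: Varga wins 11–6.
Varga vs Chen: Chen, 9–8.
Janssen vs Chen: 8 to 9, Chen.
Only Janssen has no wins; Janssen is the Condorcet loser.

Janssen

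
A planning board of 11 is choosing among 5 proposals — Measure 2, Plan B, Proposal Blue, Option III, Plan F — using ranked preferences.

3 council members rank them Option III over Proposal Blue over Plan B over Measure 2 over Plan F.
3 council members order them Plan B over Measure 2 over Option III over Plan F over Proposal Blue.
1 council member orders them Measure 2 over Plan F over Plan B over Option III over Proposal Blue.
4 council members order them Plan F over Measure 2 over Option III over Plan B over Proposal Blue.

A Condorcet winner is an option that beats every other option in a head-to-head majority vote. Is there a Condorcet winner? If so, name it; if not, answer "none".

Check each pair by majority over 11 ballots:
Measure 2–Plan B: Plan B 6–5.
Measure 2–Proposal Blue: Measure 2 8–3.
Measure 2 vs Option III: Measure 2 wins 8–3.
Measure 2 vs Plan F: Measure 2, 7–4.
Plan B vs Proposal Blue: Plan B wins 8–3.
Plan B vs Option III: Option III wins 7–4.
Plan B vs Plan F: Plan B, 6–5.
Proposal Blue vs Option III: Option III, 11–0.
Proposal Blue–Plan F: Plan F 8–3.
Option III vs Plan F: Option III, 6–5.
No option is unbeaten: Measure 2 loses to Plan B; Plan B loses to Option III; Proposal Blue loses to Measure 2; Option III loses to Measure 2; Plan F loses to Measure 2. In particular Measure 2 → Option III → Plan B → Measure 2 is a majority cycle — no Condorcet winner exists.

none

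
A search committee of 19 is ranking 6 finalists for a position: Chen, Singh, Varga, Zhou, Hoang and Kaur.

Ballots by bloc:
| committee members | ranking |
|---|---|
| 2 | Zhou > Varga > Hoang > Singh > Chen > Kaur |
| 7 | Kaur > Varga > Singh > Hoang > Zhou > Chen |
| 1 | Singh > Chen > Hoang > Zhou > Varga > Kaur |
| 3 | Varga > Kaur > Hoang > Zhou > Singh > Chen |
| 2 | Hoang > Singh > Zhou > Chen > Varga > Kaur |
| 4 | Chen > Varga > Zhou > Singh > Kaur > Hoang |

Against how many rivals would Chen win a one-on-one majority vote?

0

Chen against each rival (19 committee members):
Chen vs Singh: 4 to 15, Singh.
Chen vs Varga: Chen is ranked higher on 1+2+4 = 7 ballots, Varga on 12. Varga wins 12–7.
Chen vs Zhou: Zhou wins 14–5.
Chen vs Hoang: Hoang wins 14–5.
Chen–Kaur: Kaur 10–9.
Chen beats no one; loses to Singh, Varga, Zhou, Hoang, Kaur — 0 pairwise wins.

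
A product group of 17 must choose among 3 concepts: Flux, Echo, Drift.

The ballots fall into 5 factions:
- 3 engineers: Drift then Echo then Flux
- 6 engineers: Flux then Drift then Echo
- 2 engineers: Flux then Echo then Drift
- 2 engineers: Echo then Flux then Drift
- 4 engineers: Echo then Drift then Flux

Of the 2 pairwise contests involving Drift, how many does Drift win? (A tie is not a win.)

1

Drift against each rival (17 engineers):
Drift vs Flux: Flux wins 10–7.
Drift vs Echo: Drift, 9–8.
Drift beats Echo; loses to Flux — 1 pairwise win.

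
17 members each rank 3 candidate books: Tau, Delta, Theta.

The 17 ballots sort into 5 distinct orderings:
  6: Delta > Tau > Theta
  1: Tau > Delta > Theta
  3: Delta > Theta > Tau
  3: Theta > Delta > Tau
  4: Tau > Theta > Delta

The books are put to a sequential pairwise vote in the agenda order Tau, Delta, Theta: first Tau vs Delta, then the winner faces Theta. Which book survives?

Delta

Round 1: Tau vs Delta — 5–12, Delta advances.
Round 2: Delta vs Theta — 10–7, Delta advances.
The agenda winner is Delta.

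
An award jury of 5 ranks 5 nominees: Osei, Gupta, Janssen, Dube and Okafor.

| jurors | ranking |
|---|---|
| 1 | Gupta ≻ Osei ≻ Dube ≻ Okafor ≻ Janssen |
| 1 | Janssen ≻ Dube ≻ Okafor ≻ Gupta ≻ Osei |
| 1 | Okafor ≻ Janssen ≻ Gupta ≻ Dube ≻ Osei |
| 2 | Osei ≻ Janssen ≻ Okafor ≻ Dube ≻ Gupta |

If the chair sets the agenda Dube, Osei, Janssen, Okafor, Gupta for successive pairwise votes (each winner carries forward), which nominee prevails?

Round 1: Dube vs Osei — 2–3, Osei advances.
Round 2: Osei vs Janssen — 3–2, Osei advances.
Round 3: Osei vs Okafor — 3–2, Osei advances.
Round 4: Osei vs Gupta — 2–3, Gupta advances.
The agenda winner is Gupta.

Gupta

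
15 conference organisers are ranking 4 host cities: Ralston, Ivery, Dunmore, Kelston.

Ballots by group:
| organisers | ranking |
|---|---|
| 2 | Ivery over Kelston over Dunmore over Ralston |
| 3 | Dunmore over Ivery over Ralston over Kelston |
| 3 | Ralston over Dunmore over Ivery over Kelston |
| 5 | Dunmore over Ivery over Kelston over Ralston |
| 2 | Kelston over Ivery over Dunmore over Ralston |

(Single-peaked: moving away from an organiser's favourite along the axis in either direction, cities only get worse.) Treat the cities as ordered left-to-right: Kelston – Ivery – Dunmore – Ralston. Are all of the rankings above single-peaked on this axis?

Axis positions: Kelston=1, Ivery=2, Dunmore=3, Ralston=4.
Group 1 (peak Ivery at position 2): ranking walks positions 2-1-3-4, expanding outward from the peak — single-peaked.
Group 2 (peak Dunmore at position 3): ranking walks positions 3-2-4-1, expanding outward from the peak — single-peaked.
Group 3 (peak Ralston at position 4): ranking walks positions 4-3-2-1, expanding outward from the peak — single-peaked.
Group 4 (peak Dunmore at position 3): ranking walks positions 3-2-1-4, expanding outward from the peak — single-peaked.
Group 5 (peak Kelston at position 1): ranking walks positions 1-2-3-4, expanding outward from the peak — single-peaked.
Every ranking is single-peaked on this axis.

yes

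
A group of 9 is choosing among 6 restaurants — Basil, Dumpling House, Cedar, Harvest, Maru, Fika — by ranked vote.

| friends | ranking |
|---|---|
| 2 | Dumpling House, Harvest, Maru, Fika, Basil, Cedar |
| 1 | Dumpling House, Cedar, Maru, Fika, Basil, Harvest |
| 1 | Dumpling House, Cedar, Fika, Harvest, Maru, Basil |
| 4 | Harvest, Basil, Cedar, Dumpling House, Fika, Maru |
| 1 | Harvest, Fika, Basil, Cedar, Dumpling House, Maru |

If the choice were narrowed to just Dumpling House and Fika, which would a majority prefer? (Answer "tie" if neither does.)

Ballots ranking Dumpling House above Fika: 2 + 1 + 1 + 4 = 8.
Ballots ranking Fika above Dumpling House: 9 − 8 = 1.
Dumpling House wins the head-to-head 8–1.

Dumpling House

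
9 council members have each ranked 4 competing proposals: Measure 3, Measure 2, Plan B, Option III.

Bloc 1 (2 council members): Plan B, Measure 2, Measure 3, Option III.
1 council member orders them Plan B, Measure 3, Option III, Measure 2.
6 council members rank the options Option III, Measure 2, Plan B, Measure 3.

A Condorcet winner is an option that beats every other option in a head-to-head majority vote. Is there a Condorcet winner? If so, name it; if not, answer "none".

Check each pair by majority over 9 ballots:
Measure 3 vs Measure 2: Measure 2, 8–1.
Measure 3 vs Plan B: Plan B wins 9–0.
Measure 3 vs Option III: Option III wins 6–3.
Measure 2–Plan B: Measure 2 6–3.
Measure 2–Option III: Option III 7–2.
Plan B–Option III: Option III 6–3.
Option III wins every pairwise contest, so Option III is the Condorcet winner.

Option III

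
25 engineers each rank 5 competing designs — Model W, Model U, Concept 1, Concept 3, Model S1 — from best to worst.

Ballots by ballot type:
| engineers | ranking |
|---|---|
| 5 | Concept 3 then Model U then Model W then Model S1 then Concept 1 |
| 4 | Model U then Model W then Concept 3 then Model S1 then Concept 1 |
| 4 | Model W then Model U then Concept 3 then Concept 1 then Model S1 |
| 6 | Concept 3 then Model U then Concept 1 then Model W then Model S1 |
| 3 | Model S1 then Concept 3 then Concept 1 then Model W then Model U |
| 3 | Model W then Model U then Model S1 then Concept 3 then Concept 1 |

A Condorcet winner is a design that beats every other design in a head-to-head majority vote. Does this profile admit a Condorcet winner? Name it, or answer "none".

Head-to-head results (25 engineers):
Model W vs Model U: 10 to 15, Model U.
Model W vs Concept 1: 5+4+4+3 = 16 for Model W, 9 for Concept 1 — Model W by 16–9.
Model W vs Concept 3: 11 to 14, Concept 3.
Model W vs Model S1: 5+4+4+6+3 = 22 for Model W, 3 for Model S1 — Model W by 22–3.
Model U vs Concept 1: 22 to 3, Model U.
Model U vs Concept 3: Model U preferred on 4+4+3 = 11 ballots; Concept 3 wins 14–11.
Model U vs Model S1: Model U preferred on 5+4+4+6+3 = 22 ballots; Model U wins 22–3.
Concept 1 vs Concept 3: 0 to 25, Concept 3.
Concept 1 vs Model S1: Concept 1 is ranked higher on 4+6 = 10 ballots, Model S1 on 15. Model S1 wins 15–10.
Concept 3 vs Model S1: 19 to 6, Concept 3.
Only Concept 3 has no losses; Concept 3 is the Condorcet winner.

Concept 3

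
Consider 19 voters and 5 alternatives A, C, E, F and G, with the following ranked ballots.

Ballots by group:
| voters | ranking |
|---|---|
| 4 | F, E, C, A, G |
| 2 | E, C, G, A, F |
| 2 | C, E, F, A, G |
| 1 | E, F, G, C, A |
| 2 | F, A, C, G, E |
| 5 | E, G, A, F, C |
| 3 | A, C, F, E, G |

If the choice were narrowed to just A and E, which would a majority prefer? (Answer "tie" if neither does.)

E

Ballots ranking A above E: 2 + 3 = 5.
Ballots ranking E above A: 19 − 5 = 14.
E wins the head-to-head 14–5.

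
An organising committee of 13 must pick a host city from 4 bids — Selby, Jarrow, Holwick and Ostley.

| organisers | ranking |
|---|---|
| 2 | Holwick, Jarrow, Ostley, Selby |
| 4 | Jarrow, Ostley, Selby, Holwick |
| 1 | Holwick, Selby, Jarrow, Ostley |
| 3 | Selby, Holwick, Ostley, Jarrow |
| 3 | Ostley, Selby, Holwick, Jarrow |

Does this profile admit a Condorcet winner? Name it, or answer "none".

Head-to-head results (13 organisers):
Selby vs Jarrow: Selby is ranked higher on 1+3+3 = 7 ballots, Jarrow on 6. Selby wins 7–6.
Selby vs Holwick: Selby preferred on 4+3+3 = 10 ballots; Selby wins 10–3.
Selby vs Ostley: 4 to 9, Ostley.
Jarrow vs Holwick: 4 for Jarrow, 9 for Holwick — Holwick by 9–4.
Jarrow vs Ostley: Jarrow preferred on 2+4+1 = 7 ballots; Jarrow wins 7–6.
Holwick vs Ostley: Holwick is ranked higher on 2+1+3 = 6 ballots, Ostley on 7. Ostley wins 7–6.
Each city drops at least one matchup (Selby loses to Ostley; Jarrow loses to Selby; Holwick loses to Selby; Ostley loses to Jarrow); the cycle Selby > Jarrow > Ostley > Selby rules out a Condorcet winner.

none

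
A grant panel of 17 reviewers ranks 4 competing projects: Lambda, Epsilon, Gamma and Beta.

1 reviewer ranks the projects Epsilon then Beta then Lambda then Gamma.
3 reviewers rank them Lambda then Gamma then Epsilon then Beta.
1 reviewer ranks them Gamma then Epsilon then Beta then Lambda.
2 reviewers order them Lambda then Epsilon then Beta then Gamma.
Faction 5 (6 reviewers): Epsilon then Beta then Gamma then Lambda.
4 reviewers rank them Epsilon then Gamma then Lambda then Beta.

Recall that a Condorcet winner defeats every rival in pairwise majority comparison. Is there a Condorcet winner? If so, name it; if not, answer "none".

Pairwise majorities:
Lambda–Epsilon: Epsilon 12–5.
Lambda vs Gamma: Gamma, 11–6.
Lambda vs Beta: Lambda wins 9–8.
Epsilon–Gamma: Epsilon 13–4.
Epsilon vs Beta: Epsilon, 17–0.
Gamma vs Beta: Beta wins 9–8.
Epsilon wins every pairwise contest, so Epsilon is the Condorcet winner.

Epsilon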